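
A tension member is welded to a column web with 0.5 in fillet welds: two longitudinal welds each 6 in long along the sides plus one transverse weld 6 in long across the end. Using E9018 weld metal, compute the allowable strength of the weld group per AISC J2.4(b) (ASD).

E90XX → F_EXX = 90 ksi.
t_e = 0.707 × 0.5 = 0.3535 in.
R_nwl = 0.6 × 90 × 0.3535 × 12 = 229.1 kips (longitudinal, 2 welds).
R_nwt = 0.6 × 90 × 0.3535 × 6 = 114.5 kips (transverse, base value).
(i) R_nwl + R_nwt = 343.6 kips; (ii) 0.85 R_nwl + 1.5 R_nwt = 366.5 kips.
R_n = max = 366.5 kips [governs: (ii)]; R_n/Ω = 183.3 kips.

R_n/Ω ≈ 183 kips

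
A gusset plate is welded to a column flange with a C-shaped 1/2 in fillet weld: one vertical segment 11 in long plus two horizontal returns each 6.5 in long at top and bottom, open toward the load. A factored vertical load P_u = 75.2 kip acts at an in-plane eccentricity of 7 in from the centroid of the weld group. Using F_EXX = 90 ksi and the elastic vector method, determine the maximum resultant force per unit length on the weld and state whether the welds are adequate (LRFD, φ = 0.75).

Total weld length L_w = 24 in. Treat welds as unit-width lines.
Centroid: x̄ = 2×6.5×3.25 / 24 = 1.76 in from the vertical weld.
Polar moment about centroid: J = I_x + I_y = [11³/12 + 2×6.5×5.5²] + [11×1.76² + 2(6.5³/12 + 6.5×1.49²)] = 612.9 in³.
Direct shear f_v = P/L_w = 75.2 / 24 = 3.133 kip/in (vertical).
Torsion M = P·e = 75.2 × 7 = 526.4 kip·in.
Critical point at (x, y) = (4.74, 5.5) from centroid. f_tx = M·y/J = 4.724 kip/in; f_ty = M·x/J = 4.071 kip/in.
Resultant f_max = √[f_tx² + (f_v + f_ty)²] = √[4.724² + (3.133 + 4.071)²] = 8.615 kip/in.
Capacity per unit length: φr_n = 0.75 × 0.6 × 90 × (0.707 × 0.5) = 14.32 kip/in.
8.615 ≤ 14.32 → adequate.

f_max ≈ 8.61 kip/in; adequate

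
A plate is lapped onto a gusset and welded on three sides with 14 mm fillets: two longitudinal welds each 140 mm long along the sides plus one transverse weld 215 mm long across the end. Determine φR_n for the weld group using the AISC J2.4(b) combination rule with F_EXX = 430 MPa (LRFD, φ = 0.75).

φR_n ≈ 1070 kN

t_e = 0.707 × 14 = 9.898 mm.
R_nwl = 0.6 × 430 × 9.898 × 280 × 10⁻³ = 715 kN (longitudinal, 2 welds).
R_nwt = 0.6 × 430 × 9.898 × 215 × 10⁻³ = 549 kN (transverse, base value).
(i) R_nwl + R_nwt = 1264 kN; (ii) 0.85 R_nwl + 1.5 R_nwt = 1431 kN.
R_n = max = 1431 kN [governs: (ii)]; φR_n = 1074 kN.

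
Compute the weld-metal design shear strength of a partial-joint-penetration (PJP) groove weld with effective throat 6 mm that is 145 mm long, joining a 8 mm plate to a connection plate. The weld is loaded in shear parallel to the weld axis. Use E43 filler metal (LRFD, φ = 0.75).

φR_n ≈ 168 kN

E43XX → F_EXX = 430 MPa.
Effective throat (given) t_e = 6 mm.
A_we = 6 × 145 = 870 mm².
F_nw = 0.6 F_EXX = 258 MPa.
φR_n = 0.75 × 258 × 870 × 10⁻³ = 168.3 kN.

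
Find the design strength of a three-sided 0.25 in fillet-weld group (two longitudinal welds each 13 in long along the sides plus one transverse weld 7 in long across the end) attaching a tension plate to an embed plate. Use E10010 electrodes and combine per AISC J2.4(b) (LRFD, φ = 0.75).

E100XX → F_EXX = 100 ksi.
t_e = 0.707 × 0.25 = 0.1767 in.
R_nwl = 0.6 × 100 × 0.1767 × 26 = 275.7 kips (longitudinal, 2 welds).
R_nwt = 0.6 × 100 × 0.1767 × 7 = 74.23 kips (transverse, base value).
(i) R_nwl + R_nwt = 350 kips; (ii) 0.85 R_nwl + 1.5 R_nwt = 345.7 kips.
R_n = max = 350 kips [governs: (i)]; φR_n = 262.5 kips.

φR_n ≈ 262 kips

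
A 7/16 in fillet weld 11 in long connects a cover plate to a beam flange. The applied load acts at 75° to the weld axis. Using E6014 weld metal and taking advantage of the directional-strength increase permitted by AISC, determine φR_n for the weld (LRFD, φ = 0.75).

φR_n ≈ 135 kip

E60XX → F_EXX = 60 ksi.
t_e = 0.707 × 0.4375 = 0.3093 in; A_we = 0.3093 × 11 = 3.402 in².
Directional factor: 1.0 + 0.5 sin^1.5(75°) = 1.475.
F_nw = 0.6 × 60 × 1.475 = 53.09 ksi.
φR_n = 0.75 × 53.09 × 3.402 = 135.5 kip.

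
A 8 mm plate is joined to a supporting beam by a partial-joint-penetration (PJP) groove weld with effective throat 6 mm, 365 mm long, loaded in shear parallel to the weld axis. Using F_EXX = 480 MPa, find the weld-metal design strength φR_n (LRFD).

φR_n ≈ 473 kN

Effective throat (given) t_e = 6 mm.
A_we = 6 × 365 = 2190 mm².
F_nw = 0.6 F_EXX = 288 MPa.
φR_n = 0.75 × 288 × 2190 × 10⁻³ = 473 kN.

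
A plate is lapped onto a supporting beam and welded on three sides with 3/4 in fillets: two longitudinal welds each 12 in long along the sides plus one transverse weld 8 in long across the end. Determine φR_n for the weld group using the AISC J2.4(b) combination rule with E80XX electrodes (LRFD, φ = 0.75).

E80XX → F_EXX = 80 ksi.
t_e = 0.707 × 0.75 = 0.5302 in.
R_nwl = 0.6 × 80 × 0.5302 × 24 = 610.8 kip (longitudinal, 2 welds).
R_nwt = 0.6 × 80 × 0.5302 × 8 = 203.6 kip (transverse, base value).
(i) R_nwl + R_nwt = 814.5 kip; (ii) 0.85 R_nwl + 1.5 R_nwt = 824.6 kip.
R_n = max = 824.6 kip [governs: (ii)]; φR_n = 618.5 kip.

φR_n ≈ 618 kip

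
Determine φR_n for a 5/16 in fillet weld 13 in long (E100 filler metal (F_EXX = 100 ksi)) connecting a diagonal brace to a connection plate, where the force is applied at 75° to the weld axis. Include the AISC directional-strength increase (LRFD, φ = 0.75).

t_e = 0.707 × 0.3125 = 0.2209 in; A_we = 0.2209 × 13 = 2.872 in².
Directional factor: 1.0 + 0.5 sin^1.5(75°) = 1.475.
F_nw = 0.6 × 100 × 1.475 = 88.48 ksi.
φR_n = 0.75 × 88.48 × 2.872 = 190.6 kips.

φR_n ≈ 191 kips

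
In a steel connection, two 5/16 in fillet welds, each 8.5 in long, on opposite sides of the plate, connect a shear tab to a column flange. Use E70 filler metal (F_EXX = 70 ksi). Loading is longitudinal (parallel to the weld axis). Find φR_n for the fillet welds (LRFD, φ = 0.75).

Effective throat t_e = 0.707 × 0.3125 = 0.2209 in.
Total length L = 17 in; A_we = 0.2209 × 17 = 3.756 in².
F_nw = 0.6 F_EXX = 0.6 × 70 = 42 ksi.
φR_n = 0.75 × 42 × 3.756 = 118.3 kip.

φR_n ≈ 118 kip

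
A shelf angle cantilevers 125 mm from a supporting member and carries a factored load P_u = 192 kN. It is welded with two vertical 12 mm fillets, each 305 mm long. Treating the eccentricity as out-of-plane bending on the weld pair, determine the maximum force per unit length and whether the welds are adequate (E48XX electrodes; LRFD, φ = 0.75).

f_max ≈ 836 N/mm; adequate

E48XX → F_EXX = 480 MPa.
L_w = 2 × 305 = 610 mm; section modulus (unit throat) S = 2 × L²/6 = 31010 mm².
Direct shear f_v = P/L_w = 192×10³/610 = 314.8 N/mm.
Moment M = P × e = 192×10³ × 125 = 24000000 N·mm; bending f_b = M/S = 774 N/mm.
f_max = √(f_v² + f_b²) = √(314.8² + 774²) = 835.5 N/mm.
φr_n = 0.75 × 0.6 × 480 × (0.707 × 12) = 1833 N/mm → adequate.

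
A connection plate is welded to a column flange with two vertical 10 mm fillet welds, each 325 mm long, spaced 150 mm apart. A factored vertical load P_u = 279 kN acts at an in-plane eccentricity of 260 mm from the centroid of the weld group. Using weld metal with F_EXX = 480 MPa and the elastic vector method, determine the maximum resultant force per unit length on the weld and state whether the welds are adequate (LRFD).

f_max ≈ 1610 N/mm; NOT adequate

Total weld length L_w = 650 mm. Treat welds as unit-width lines.
Polar moment about centroid: J = 2[d³/12 + d(b/2)²] = 2[325³/12 + 325×75²] = 9378000 mm³.
Direct shear f_v = P/L_w = 279×10³ / 650 = 429.2 N/mm (vertical).
Torsion M = P·e = 279×10³ × 260 = 72540000 N·mm.
Critical point at (x, y) = (75, 162.5) from centroid. f_tx = M·y/J = 1257 N/mm; f_ty = M·x/J = 580.2 N/mm.
Resultant f_max = √[f_tx² + (f_v + f_ty)²] = √[1257² + (429.2 + 580.2)²] = 1612 N/mm.
Capacity per unit length: φr_n = 0.75 × 0.6 × 480 × (0.707 × 10) = 1527 N/mm.
1612 > 1527 → NOT adequate.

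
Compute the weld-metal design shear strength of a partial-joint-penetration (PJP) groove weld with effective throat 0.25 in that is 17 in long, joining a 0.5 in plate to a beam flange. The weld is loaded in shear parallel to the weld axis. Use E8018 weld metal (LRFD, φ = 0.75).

E80XX → F_EXX = 80 ksi.
Effective throat (given) t_e = 0.25 in.
A_we = 0.25 × 17 = 4.25 in².
F_nw = 0.6 F_EXX = 48 ksi.
φR_n = 0.75 × 48 × 4.25 = 153 kips.

φR_n ≈ 153 kips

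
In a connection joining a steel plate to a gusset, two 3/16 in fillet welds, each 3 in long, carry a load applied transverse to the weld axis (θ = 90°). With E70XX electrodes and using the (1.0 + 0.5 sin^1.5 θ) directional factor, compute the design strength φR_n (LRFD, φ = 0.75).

φR_n ≈ 37.6 kips

E70XX → F_EXX = 70 ksi.
t_e = 0.707 × 0.1875 = 0.1326 in; A_we = 0.1326 × 6 = 0.7954 in².
Directional factor: 1.0 + 0.5 sin^1.5(90°) = 1.5.
F_nw = 0.6 × 70 × 1.5 = 63 ksi.
φR_n = 0.75 × 63 × 0.7954 = 37.58 kips.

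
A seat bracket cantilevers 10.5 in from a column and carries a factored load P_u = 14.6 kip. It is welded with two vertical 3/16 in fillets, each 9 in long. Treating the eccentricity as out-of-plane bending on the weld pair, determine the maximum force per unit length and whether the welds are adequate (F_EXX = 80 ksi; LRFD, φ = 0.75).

f_max ≈ 5.74 kip/in; NOT adequate

L_w = 2 × 9 = 18 in; section modulus (unit throat) S = 2 × L²/6 = 27 in².
Direct shear f_v = P/L_w = 14.6/18 = 0.8111 kip/in.
Moment M = P × e = 14.6 × 10.5 = 153.3 kip·in; bending f_b = M/S = 5.678 kip/in.
f_max = √(f_v² + f_b²) = √(0.8111² + 5.678²) = 5.735 kip/in.
φr_n = 0.75 × 0.6 × 80 × (0.707 × 0.1875) = 4.772 kip/in → NOT adequate.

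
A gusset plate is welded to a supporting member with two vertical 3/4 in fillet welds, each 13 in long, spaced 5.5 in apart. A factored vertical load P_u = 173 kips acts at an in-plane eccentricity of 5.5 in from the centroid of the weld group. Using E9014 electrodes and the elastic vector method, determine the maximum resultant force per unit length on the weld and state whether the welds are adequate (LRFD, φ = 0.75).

E90XX → F_EXX = 90 ksi.
Total weld length L_w = 26 in. Treat welds as unit-width lines.
Polar moment about centroid: J = 2[d³/12 + d(b/2)²] = 2[13³/12 + 13×2.75²] = 562.8 in³.
Direct shear f_v = P/L_w = 173 / 26 = 6.654 kip/in (vertical).
Torsion M = P·e = 173 × 5.5 = 951.5 kip·in.
Critical point at (x, y) = (2.75, 6.5) from centroid. f_tx = M·y/J = 10.99 kip/in; f_ty = M·x/J = 4.649 kip/in.
Resultant f_max = √[f_tx² + (f_v + f_ty)²] = √[10.99² + (6.654 + 4.649)²] = 15.76 kip/in.
Capacity per unit length: φr_n = 0.75 × 0.6 × 90 × (0.707 × 0.75) = 21.48 kip/in.
15.76 ≤ 21.48 → adequate.

f_max ≈ 15.8 kip/in; adequate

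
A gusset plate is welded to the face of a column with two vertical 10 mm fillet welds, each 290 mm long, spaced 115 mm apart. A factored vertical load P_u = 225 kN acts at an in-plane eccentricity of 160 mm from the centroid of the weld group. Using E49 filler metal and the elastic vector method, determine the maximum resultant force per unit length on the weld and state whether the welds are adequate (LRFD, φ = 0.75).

E49XX → F_EXX = 490 MPa.
Total weld length L_w = 580 mm. Treat welds as unit-width lines.
Polar moment about centroid: J = 2[d³/12 + d(b/2)²] = 2[290³/12 + 290×57.5²] = 5982000 mm³.
Direct shear f_v = P/L_w = 225×10³ / 580 = 387.9 N/mm (vertical).
Torsion M = P·e = 225×10³ × 160 = 36000000 N·mm.
Critical point at (x, y) = (57.5, 145) from centroid. f_tx = M·y/J = 872.6 N/mm; f_ty = M·x/J = 346 N/mm.
Resultant f_max = √[f_tx² + (f_v + f_ty)²] = √[872.6² + (387.9 + 346)²] = 1140 N/mm.
Capacity per unit length: φr_n = 0.75 × 0.6 × 490 × (0.707 × 10) = 1559 N/mm.
1140 ≤ 1559 → adequate.

f_max ≈ 1140 N/mm; adequate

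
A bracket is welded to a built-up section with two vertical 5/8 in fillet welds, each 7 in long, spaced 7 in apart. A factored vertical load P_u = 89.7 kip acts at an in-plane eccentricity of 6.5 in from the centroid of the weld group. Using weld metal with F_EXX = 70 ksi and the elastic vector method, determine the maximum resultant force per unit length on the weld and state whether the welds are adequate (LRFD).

Total weld length L_w = 14 in. Treat welds as unit-width lines.
Polar moment about centroid: J = 2[d³/12 + d(b/2)²] = 2[7³/12 + 7×3.5²] = 228.7 in³.
Direct shear f_v = P/L_w = 89.7 / 14 = 6.407 kip/in (vertical).
Torsion M = P·e = 89.7 × 6.5 = 583.05 kip·in.
Critical point at (x, y) = (3.5, 3.5) from centroid. f_tx = M·y/J = 8.924 kip/in; f_ty = M·x/J = 8.924 kip/in.
Resultant f_max = √[f_tx² + (f_v + f_ty)²] = √[8.924² + (6.407 + 8.924)²] = 17.74 kip/in.
Capacity per unit length: φr_n = 0.75 × 0.6 × 70 × (0.707 × 0.625) = 13.92 kip/in.
17.74 > 13.92 → NOT adequate.

f_max ≈ 17.7 kip/in; NOT adequate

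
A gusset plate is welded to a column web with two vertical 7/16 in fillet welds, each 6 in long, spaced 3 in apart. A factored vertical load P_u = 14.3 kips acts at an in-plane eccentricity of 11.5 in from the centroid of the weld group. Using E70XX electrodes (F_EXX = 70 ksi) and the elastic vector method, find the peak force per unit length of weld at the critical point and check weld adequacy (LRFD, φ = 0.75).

Total weld length L_w = 12 in. Treat welds as unit-width lines.
Polar moment about centroid: J = 2[d³/12 + d(b/2)²] = 2[6³/12 + 6×1.5²] = 63 in³.
Direct shear f_v = P/L_w = 14.3 / 12 = 1.192 kip/in (vertical).
Torsion M = P·e = 14.3 × 11.5 = 164.45 kip·in.
Critical point at (x, y) = (1.5, 3) from centroid. f_tx = M·y/J = 7.831 kip/in; f_ty = M·x/J = 3.915 kip/in.
Resultant f_max = √[f_tx² + (f_v + f_ty)²] = √[7.831² + (1.192 + 3.915)²] = 9.349 kip/in.
Capacity per unit length: φr_n = 0.75 × 0.6 × 70 × (0.707 × 0.4375) = 9.743 kip/in.
9.349 ≤ 9.743 → adequate.

f_max ≈ 9.35 kip/in; adequate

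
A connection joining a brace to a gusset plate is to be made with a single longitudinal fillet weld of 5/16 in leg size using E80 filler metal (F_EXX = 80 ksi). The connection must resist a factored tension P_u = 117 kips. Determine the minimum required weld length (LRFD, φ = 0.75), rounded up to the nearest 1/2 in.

L = 15 in

Throat t_e = 0.707 × 0.3125 = 0.2209 in.
φr_n = 0.75 × 0.6 × 80 × 0.2209 = 7.954 kips/in.
L_req = P_u / φr_n = 117 / 7.954 = 14.71 in total.
Round up → use L = 15 in.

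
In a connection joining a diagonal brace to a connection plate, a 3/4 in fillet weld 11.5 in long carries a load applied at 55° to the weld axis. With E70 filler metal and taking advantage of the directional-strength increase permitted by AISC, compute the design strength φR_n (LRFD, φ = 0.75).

E70XX → F_EXX = 70 ksi.
t_e = 0.707 × 0.75 = 0.5302 in; A_we = 0.5302 × 11.5 = 6.098 in².
Directional factor: 1.0 + 0.5 sin^1.5(55°) = 1.371.
F_nw = 0.6 × 70 × 1.371 = 57.57 ksi.
φR_n = 0.75 × 57.57 × 6.098 = 263.3 kips.

φR_n ≈ 263 kips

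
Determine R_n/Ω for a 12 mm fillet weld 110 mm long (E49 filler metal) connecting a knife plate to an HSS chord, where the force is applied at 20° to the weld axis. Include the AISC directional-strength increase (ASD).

R_n/Ω ≈ 151 kN

E49XX → F_EXX = 490 MPa.
t_e = 0.707 × 12 = 8.484 mm; A_we = 8.484 × 110 = 933.2 mm².
Directional factor: 1.0 + 0.5 sin^1.5(20°) = 1.1.
F_nw = 0.6 × 490 × 1.1 = 323.4 MPa.
R_n/Ω = (323.4 × 933.2) / 2.0 × 10⁻³ = 150.9 kN.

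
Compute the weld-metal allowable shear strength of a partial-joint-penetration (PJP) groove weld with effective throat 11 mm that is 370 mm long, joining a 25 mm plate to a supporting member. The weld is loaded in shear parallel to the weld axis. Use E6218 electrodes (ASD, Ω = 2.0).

R_n/Ω ≈ 757 kN

E62XX → F_EXX = 620 MPa.
Effective throat (given) t_e = 11 mm.
A_we = 11 × 370 = 4070 mm².
F_nw = 0.6 F_EXX = 372 MPa.
R_n/Ω = (372 × 4070) / 2.0 × 10⁻³ = 757 kN.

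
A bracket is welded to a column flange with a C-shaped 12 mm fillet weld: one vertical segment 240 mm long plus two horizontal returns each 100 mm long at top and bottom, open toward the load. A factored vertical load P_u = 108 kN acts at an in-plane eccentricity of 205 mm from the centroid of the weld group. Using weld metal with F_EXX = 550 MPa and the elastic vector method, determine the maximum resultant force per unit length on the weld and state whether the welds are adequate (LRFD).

Total weld length L_w = 440 mm. Treat welds as unit-width lines.
Centroid: x̄ = 2×100×50 / 440 = 22.73 mm from the vertical weld.
Polar moment about centroid: J = I_x + I_y = [240³/12 + 2×100×120²] + [240×22.73² + 2(100³/12 + 100×27.27²)] = 4471000 mm³.
Direct shear f_v = P/L_w = 108×10³ / 440 = 245.5 N/mm (vertical).
Torsion M = P·e = 108×10³ × 205 = 22140000 N·mm.
Critical point at (x, y) = (77.27, 120) from centroid. f_tx = M·y/J = 594.2 N/mm; f_ty = M·x/J = 382.6 N/mm.
Resultant f_max = √[f_tx² + (f_v + f_ty)²] = √[594.2² + (245.5 + 382.6)²] = 864.6 N/mm.
Capacity per unit length: φr_n = 0.75 × 0.6 × 550 × (0.707 × 12) = 2100 N/mm.
864.6 ≤ 2100 → adequate.

f_max ≈ 865 N/mm; adequate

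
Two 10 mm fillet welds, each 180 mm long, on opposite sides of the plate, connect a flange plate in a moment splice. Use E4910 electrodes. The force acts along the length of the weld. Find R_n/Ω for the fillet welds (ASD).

R_n/Ω ≈ 374 kN

E49XX → F_EXX = 490 MPa.
Effective throat t_e = 0.707 × 10 = 7.07 mm.
Total length L = 360 mm; A_we = 7.07 × 360 = 2545 mm².
F_nw = 0.6 F_EXX = 0.6 × 490 = 294 MPa.
R_n = 294 × 2545 × 10⁻³ = 748.3 kN; R_n/Ω = 748.3/2.0 = 374.1 kN.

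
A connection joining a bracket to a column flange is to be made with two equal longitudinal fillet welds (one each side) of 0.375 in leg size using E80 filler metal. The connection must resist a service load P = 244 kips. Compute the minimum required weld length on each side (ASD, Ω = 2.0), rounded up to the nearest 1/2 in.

E80XX → F_EXX = 80 ksi.
Throat t_e = 0.707 × 0.375 = 0.2651 in.
r_n/Ω = (0.6 × 80 × 0.2651) / 2.0 = 6.363 kip/in.
L_req = P / (r_n/Ω) = 244 / 6.363 = 38.35 in total.
Per side: 38.35 / 2 = 19.17 in.
Round up → use L = 19.5 in on each side.

L = 19.5 in on each side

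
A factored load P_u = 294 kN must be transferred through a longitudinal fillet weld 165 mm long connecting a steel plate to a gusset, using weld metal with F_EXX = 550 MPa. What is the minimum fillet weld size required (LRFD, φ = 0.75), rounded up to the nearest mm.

w = 11 mm

Total weld length L = 165 mm.
Required throat t_e = P_u / (φ × 0.6 F_EXX × L) = 294 / (0.75 × 0.6 × 550 × 165 × 10⁻³) = 7.199 mm.
Required leg w = t_e / 0.707 = 10.18 mm → use 11 mm.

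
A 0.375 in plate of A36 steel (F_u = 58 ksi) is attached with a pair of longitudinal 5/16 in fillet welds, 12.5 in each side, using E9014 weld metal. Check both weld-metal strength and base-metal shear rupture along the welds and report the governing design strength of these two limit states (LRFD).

φR_n ≈ 224 kip (weld metal governs)

E90XX → F_EXX = 90 ksi.
t_e = 0.707 × 0.3125 = 0.2209 in; L = 25 in.
Weld metal: φR_n = 0.75 × 0.6 × 90 × 0.2209 × 25 = 223.7 kip.
Base metal (shear rupture): φR_n = 0.75 × 0.6 × 58 × 0.375 × 25 = 244.7 kip.
Governing: weld metal.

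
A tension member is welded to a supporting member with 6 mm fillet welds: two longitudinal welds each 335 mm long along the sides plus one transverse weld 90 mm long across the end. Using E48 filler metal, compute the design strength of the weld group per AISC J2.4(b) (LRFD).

E48XX → F_EXX = 480 MPa.
t_e = 0.707 × 6 = 4.242 mm.
R_nwl = 0.6 × 480 × 4.242 × 670 × 10⁻³ = 818.5 kN (longitudinal, 2 welds).
R_nwt = 0.6 × 480 × 4.242 × 90 × 10⁻³ = 110 kN (transverse, base value).
(i) R_nwl + R_nwt = 928.5 kN; (ii) 0.85 R_nwl + 1.5 R_nwt = 860.7 kN.
R_n = max = 928.5 kN [governs: (i)]; φR_n = 696.4 kN.

φR_n ≈ 696 kN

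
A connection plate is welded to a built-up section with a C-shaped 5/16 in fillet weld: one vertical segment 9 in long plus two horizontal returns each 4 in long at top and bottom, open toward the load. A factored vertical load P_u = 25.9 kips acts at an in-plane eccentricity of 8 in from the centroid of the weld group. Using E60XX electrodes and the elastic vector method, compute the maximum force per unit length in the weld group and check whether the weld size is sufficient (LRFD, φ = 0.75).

E60XX → F_EXX = 60 ksi.
Total weld length L_w = 17 in. Treat welds as unit-width lines.
Centroid: x̄ = 2×4×2 / 17 = 0.9412 in from the vertical weld.
Polar moment about centroid: J = I_x + I_y = [9³/12 + 2×4×4.5²] + [9×0.9412² + 2(4³/12 + 4×1.059²)] = 250.4 in³.
Direct shear f_v = P/L_w = 25.9 / 17 = 1.524 kip/in (vertical).
Torsion M = P·e = 25.9 × 8 = 207.2 kip·in.
Critical point at (x, y) = (3.059, 4.5) from centroid. f_tx = M·y/J = 3.724 kip/in; f_ty = M·x/J = 2.532 kip/in.
Resultant f_max = √[f_tx² + (f_v + f_ty)²] = √[3.724² + (1.524 + 2.532)²] = 5.506 kip/in.
Capacity per unit length: φr_n = 0.75 × 0.6 × 60 × (0.707 × 0.3125) = 5.965 kip/in.
5.506 ≤ 5.965 → adequate.

f_max ≈ 5.51 kip/in; adequate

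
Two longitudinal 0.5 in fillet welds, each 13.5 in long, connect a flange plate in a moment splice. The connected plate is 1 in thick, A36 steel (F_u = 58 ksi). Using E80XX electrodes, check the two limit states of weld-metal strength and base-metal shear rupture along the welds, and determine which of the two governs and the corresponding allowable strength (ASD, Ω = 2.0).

R_n/Ω ≈ 229 kips (weld metal governs)

E80XX → F_EXX = 80 ksi.
t_e = 0.707 × 0.5 = 0.3535 in; L = 27 in.
Weld metal: R_n/Ω = (1/2.0) × 0.6 × 80 × 0.3535 × 27 = 229.1 kips.
Base metal (shear rupture): R_n/Ω = (1/2.0) × 0.6 × 58 × 1 × 27 = 469.8 kips.
Governing: weld metal.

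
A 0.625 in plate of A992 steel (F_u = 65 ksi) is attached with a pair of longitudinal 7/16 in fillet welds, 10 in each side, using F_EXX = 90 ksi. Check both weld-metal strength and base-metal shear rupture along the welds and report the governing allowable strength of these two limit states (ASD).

t_e = 0.707 × 0.4375 = 0.3093 in; L = 20 in.
Weld metal: R_n/Ω = (1/2.0) × 0.6 × 90 × 0.3093 × 20 = 167 kips.
Base metal (shear rupture): R_n/Ω = (1/2.0) × 0.6 × 65 × 0.625 × 20 = 243.8 kips.
Governing: weld metal.

R_n/Ω ≈ 167 kips (weld metal governs)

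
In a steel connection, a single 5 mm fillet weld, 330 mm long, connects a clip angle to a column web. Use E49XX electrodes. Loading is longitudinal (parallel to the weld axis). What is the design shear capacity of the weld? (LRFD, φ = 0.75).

φR_n ≈ 257 kN

E49XX → F_EXX = 490 MPa.
Effective throat t_e = 0.707 × 5 = 3.535 mm.
Total length L = 330 mm; A_we = 3.535 × 330 = 1167 mm².
F_nw = 0.6 F_EXX = 0.6 × 490 = 294 MPa.
φR_n = 0.75 × 294 × 1167 × 10⁻³ = 257.2 kN.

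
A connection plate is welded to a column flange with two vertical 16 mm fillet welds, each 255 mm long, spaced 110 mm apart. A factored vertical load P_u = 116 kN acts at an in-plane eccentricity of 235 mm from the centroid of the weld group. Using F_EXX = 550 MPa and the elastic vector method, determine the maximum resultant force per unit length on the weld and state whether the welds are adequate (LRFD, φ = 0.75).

Total weld length L_w = 510 mm. Treat welds as unit-width lines.
Polar moment about centroid: J = 2[d³/12 + d(b/2)²] = 2[255³/12 + 255×55²] = 4306000 mm³.
Direct shear f_v = P/L_w = 116×10³ / 510 = 227.5 N/mm (vertical).
Torsion M = P·e = 116×10³ × 235 = 27260000 N·mm.
Critical point at (x, y) = (55, 127.5) from centroid. f_tx = M·y/J = 807.1 N/mm; f_ty = M·x/J = 348.2 N/mm.
Resultant f_max = √[f_tx² + (f_v + f_ty)²] = √[807.1² + (227.5 + 348.2)²] = 991.3 N/mm.
Capacity per unit length: φr_n = 0.75 × 0.6 × 550 × (0.707 × 16) = 2800 N/mm.
991.3 ≤ 2800 → adequate.

f_max ≈ 991 N/mm; adequate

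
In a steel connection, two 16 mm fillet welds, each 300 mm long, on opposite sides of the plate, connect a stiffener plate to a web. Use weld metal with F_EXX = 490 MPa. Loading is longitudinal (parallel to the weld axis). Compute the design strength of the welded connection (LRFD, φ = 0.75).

φR_n ≈ 1500 kN

Effective throat t_e = 0.707 × 16 = 11.31 mm.
Total length L = 600 mm; A_we = 11.31 × 600 = 6787 mm².
F_nw = 0.6 F_EXX = 0.6 × 490 = 294 MPa.
φR_n = 0.75 × 294 × 6787 × 10⁻³ = 1497 kN.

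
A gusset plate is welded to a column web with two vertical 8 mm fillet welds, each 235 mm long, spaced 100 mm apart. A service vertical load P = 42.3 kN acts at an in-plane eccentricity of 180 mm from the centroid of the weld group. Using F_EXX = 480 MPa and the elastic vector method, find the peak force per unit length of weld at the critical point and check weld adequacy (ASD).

Total weld length L_w = 470 mm. Treat welds as unit-width lines.
Polar moment about centroid: J = 2[d³/12 + d(b/2)²] = 2[235³/12 + 235×50²] = 3338000 mm³.
Direct shear f_v = P/L_w = 42.3×10³ / 470 = 90 N/mm (vertical).
Torsion M = P·e = 42.3×10³ × 180 = 7614000 N·mm.
Critical point at (x, y) = (50, 117.5) from centroid. f_tx = M·y/J = 268 N/mm; f_ty = M·x/J = 114.1 N/mm.
Resultant f_max = √[f_tx² + (f_v + f_ty)²] = √[268² + (90 + 114.1)²] = 336.9 N/mm.
Capacity per unit length: r_n/Ω = (1/2.0) × 0.6 × 480 × (0.707 × 8) = 814.5 N/mm.
336.9 ≤ 814.5 → adequate.

f_max ≈ 337 N/mm; adequate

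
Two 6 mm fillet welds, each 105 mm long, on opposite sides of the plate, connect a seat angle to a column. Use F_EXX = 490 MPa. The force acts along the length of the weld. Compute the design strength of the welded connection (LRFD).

Effective throat t_e = 0.707 × 6 = 4.242 mm.
Total length L = 210 mm; A_we = 4.242 × 210 = 890.8 mm².
F_nw = 0.6 F_EXX = 0.6 × 490 = 294 MPa.
φR_n = 0.75 × 294 × 890.8 × 10⁻³ = 196.4 kN.

φR_n ≈ 196 kN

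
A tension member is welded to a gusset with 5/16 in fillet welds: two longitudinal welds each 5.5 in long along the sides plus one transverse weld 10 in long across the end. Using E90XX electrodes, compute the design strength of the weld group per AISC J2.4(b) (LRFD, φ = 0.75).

φR_n ≈ 218 kip

E90XX → F_EXX = 90 ksi.
t_e = 0.707 × 0.3125 = 0.2209 in.
R_nwl = 0.6 × 90 × 0.2209 × 11 = 131.2 kip (longitudinal, 2 welds).
R_nwt = 0.6 × 90 × 0.2209 × 10 = 119.3 kip (transverse, base value).
(i) R_nwl + R_nwt = 250.5 kip; (ii) 0.85 R_nwl + 1.5 R_nwt = 290.5 kip.
R_n = max = 290.5 kip [governs: (ii)]; φR_n = 217.9 kip.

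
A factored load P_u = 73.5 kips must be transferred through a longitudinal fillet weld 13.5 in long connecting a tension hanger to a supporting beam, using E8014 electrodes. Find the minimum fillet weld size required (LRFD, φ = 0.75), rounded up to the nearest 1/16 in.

E80XX → F_EXX = 80 ksi.
Total weld length L = 13.5 in.
Required throat t_e = P_u / (φ × 0.6 F_EXX × L) = 73.5 / (0.75 × 0.6 × 80 × 13.5) = 0.1512 in.
Required leg w = t_e / 0.707 = 0.2139 in → use 1/4 in.

w = 1/4 in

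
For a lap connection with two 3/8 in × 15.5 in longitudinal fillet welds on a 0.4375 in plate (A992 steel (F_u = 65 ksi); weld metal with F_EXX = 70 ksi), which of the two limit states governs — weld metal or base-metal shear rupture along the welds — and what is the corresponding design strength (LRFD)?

t_e = 0.707 × 0.375 = 0.2651 in; L = 31 in.
Weld metal: φR_n = 0.75 × 0.6 × 70 × 0.2651 × 31 = 258.9 kips.
Base metal (shear rupture): φR_n = 0.75 × 0.6 × 65 × 0.4375 × 31 = 396.7 kips.
Governing: weld metal.

φR_n ≈ 259 kips (weld metal governs)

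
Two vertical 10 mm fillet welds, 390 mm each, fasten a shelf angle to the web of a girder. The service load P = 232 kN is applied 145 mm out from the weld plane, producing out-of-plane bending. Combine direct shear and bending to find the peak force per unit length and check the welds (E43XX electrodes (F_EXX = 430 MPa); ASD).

f_max ≈ 727 N/mm; adequate

L_w = 2 × 390 = 780 mm; section modulus (unit throat) S = 2 × L²/6 = 50700 mm².
Direct shear f_v = P/L_w = 232×10³/780 = 297.4 N/mm.
Moment M = P × e = 232×10³ × 145 = 33640000 N·mm; bending f_b = M/S = 663.5 N/mm.
f_max = √(f_v² + f_b²) = √(297.4² + 663.5²) = 727.1 N/mm.
r_n/Ω = (1/2.0) × 0.6 × 430 × (0.707 × 10) = 912 N/mm → adequate.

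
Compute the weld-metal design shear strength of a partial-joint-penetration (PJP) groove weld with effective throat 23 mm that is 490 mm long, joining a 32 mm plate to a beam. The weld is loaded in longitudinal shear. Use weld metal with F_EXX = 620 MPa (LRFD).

φR_n ≈ 3140 kN

Effective throat (given) t_e = 23 mm.
A_we = 23 × 490 = 11270 mm².
F_nw = 0.6 F_EXX = 372 MPa.
φR_n = 0.75 × 372 × 11270 × 10⁻³ = 3144 kN.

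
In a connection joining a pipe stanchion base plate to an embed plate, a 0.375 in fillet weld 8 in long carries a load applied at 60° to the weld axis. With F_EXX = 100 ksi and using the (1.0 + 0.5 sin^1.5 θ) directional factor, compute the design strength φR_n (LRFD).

φR_n ≈ 134 kips

t_e = 0.707 × 0.375 = 0.2651 in; A_we = 0.2651 × 8 = 2.121 in².
Directional factor: 1.0 + 0.5 sin^1.5(60°) = 1.403.
F_nw = 0.6 × 100 × 1.403 = 84.18 ksi.
φR_n = 0.75 × 84.18 × 2.121 = 133.9 kips.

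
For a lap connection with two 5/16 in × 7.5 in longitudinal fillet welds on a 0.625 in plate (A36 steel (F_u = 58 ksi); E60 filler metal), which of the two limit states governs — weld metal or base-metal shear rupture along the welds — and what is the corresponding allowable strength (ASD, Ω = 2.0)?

R_n/Ω ≈ 59.7 kips (weld metal governs)

E60XX → F_EXX = 60 ksi.
t_e = 0.707 × 0.3125 = 0.2209 in; L = 15 in.
Weld metal: R_n/Ω = (1/2.0) × 0.6 × 60 × 0.2209 × 15 = 59.65 kips.
Base metal (shear rupture): R_n/Ω = (1/2.0) × 0.6 × 58 × 0.625 × 15 = 163.1 kips.
Governing: weld metal.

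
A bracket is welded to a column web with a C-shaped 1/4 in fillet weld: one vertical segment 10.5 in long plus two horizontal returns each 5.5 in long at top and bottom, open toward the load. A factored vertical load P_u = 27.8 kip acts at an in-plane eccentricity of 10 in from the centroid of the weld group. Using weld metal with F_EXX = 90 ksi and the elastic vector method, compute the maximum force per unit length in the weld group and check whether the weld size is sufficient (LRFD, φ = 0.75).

Total weld length L_w = 21.5 in. Treat welds as unit-width lines.
Centroid: x̄ = 2×5.5×2.75 / 21.5 = 1.407 in from the vertical weld.
Polar moment about centroid: J = I_x + I_y = [10.5³/12 + 2×5.5×5.25²] + [10.5×1.407² + 2(5.5³/12 + 5.5×1.343²)] = 468 in³.
Direct shear f_v = P/L_w = 27.8 / 21.5 = 1.293 kip/in (vertical).
Torsion M = P·e = 27.8 × 10 = 278 kip·in.
Critical point at (x, y) = (4.093, 5.25) from centroid. f_tx = M·y/J = 3.119 kip/in; f_ty = M·x/J = 2.431 kip/in.
Resultant f_max = √[f_tx² + (f_v + f_ty)²] = √[3.119² + (1.293 + 2.431)²] = 4.858 kip/in.
Capacity per unit length: φr_n = 0.75 × 0.6 × 90 × (0.707 × 0.25) = 7.158 kip/in.
4.858 ≤ 7.158 → adequate.

f_max ≈ 4.86 kip/in; adequate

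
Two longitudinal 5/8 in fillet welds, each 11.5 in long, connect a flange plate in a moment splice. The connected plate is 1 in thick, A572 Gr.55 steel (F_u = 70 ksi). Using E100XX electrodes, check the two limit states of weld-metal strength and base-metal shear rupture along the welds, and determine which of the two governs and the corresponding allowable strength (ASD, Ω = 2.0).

E100XX → F_EXX = 100 ksi.
t_e = 0.707 × 0.625 = 0.4419 in; L = 23 in.
Weld metal: R_n/Ω = (1/2.0) × 0.6 × 100 × 0.4419 × 23 = 304.9 kip.
Base metal (shear rupture): R_n/Ω = (1/2.0) × 0.6 × 70 × 1 × 23 = 483 kip.
Governing: weld metal.

R_n/Ω ≈ 305 kip (weld metal governs)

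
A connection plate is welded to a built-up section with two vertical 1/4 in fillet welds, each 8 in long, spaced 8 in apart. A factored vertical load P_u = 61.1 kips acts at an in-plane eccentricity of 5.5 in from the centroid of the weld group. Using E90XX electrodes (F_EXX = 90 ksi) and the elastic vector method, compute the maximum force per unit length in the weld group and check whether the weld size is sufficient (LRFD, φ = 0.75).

Total weld length L_w = 16 in. Treat welds as unit-width lines.
Polar moment about centroid: J = 2[d³/12 + d(b/2)²] = 2[8³/12 + 8×4²] = 341.3 in³.
Direct shear f_v = P/L_w = 61.1 / 16 = 3.819 kip/in (vertical).
Torsion M = P·e = 61.1 × 5.5 = 336.05 kip·in.
Critical point at (x, y) = (4, 4) from centroid. f_tx = M·y/J = 3.938 kip/in; f_ty = M·x/J = 3.938 kip/in.
Resultant f_max = √[f_tx² + (f_v + f_ty)²] = √[3.938² + (3.819 + 3.938)²] = 8.699 kip/in.
Capacity per unit length: φr_n = 0.75 × 0.6 × 90 × (0.707 × 0.25) = 7.158 kip/in.
8.699 > 7.158 → NOT adequate.

f_max ≈ 8.7 kip/in; NOT adequate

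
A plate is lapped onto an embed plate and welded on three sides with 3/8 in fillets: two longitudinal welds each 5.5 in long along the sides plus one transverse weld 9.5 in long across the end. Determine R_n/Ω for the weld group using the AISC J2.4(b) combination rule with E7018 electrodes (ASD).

E70XX → F_EXX = 70 ksi.
t_e = 0.707 × 0.375 = 0.2651 in.
R_nwl = 0.6 × 70 × 0.2651 × 11 = 122.5 kips (longitudinal, 2 welds).
R_nwt = 0.6 × 70 × 0.2651 × 9.5 = 105.8 kips (transverse, base value).
(i) R_nwl + R_nwt = 228.3 kips; (ii) 0.85 R_nwl + 1.5 R_nwt = 262.8 kips.
R_n = max = 262.8 kips [governs: (ii)]; R_n/Ω = 131.4 kips.

R_n/Ω ≈ 131 kips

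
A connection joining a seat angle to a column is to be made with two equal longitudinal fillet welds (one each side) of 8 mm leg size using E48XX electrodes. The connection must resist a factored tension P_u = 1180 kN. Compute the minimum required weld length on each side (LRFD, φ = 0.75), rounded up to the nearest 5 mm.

E48XX → F_EXX = 480 MPa.
Throat t_e = 0.707 × 8 = 5.656 mm.
φr_n = 0.75 × 0.6 × 480 × 5.656 × 10⁻³ = 1.222 kN/mm.
L_req = P_u / φr_n = 1180 / 1.222 = 965.9 mm total.
Per side: 965.9 / 2 = 482.9 mm.
Round up → use L = 485 mm on each side.

L = 485 mm on each side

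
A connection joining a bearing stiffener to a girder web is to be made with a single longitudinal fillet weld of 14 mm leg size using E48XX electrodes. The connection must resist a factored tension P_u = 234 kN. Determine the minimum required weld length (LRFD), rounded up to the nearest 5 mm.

L = 110 mm

E48XX → F_EXX = 480 MPa.
Throat t_e = 0.707 × 14 = 9.898 mm.
φr_n = 0.75 × 0.6 × 480 × 9.898 × 10⁻³ = 2.138 kN/mm.
L_req = P_u / φr_n = 234 / 2.138 = 109.4 mm total.
Round up → use L = 110 mm.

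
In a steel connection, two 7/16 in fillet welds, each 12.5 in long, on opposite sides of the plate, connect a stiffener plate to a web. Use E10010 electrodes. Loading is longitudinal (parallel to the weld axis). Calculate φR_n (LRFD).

φR_n ≈ 348 kip

E100XX → F_EXX = 100 ksi.
Effective throat t_e = 0.707 × 0.4375 = 0.3093 in.
Total length L = 25 in; A_we = 0.3093 × 25 = 7.733 in².
F_nw = 0.6 F_EXX = 0.6 × 100 = 60 ksi.
φR_n = 0.75 × 60 × 7.733 = 348 kip.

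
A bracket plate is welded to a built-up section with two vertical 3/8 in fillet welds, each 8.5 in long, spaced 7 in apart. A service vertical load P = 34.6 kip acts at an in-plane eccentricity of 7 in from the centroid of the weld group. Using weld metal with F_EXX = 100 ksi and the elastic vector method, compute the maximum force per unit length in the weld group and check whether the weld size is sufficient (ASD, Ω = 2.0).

Total weld length L_w = 17 in. Treat welds as unit-width lines.
Polar moment about centroid: J = 2[d³/12 + d(b/2)²] = 2[8.5³/12 + 8.5×3.5²] = 310.6 in³.
Direct shear f_v = P/L_w = 34.6 / 17 = 2.035 kip/in (vertical).
Torsion M = P·e = 34.6 × 7 = 242.2 kip·in.
Critical point at (x, y) = (3.5, 4.25) from centroid. f_tx = M·y/J = 3.314 kip/in; f_ty = M·x/J = 2.729 kip/in.
Resultant f_max = √[f_tx² + (f_v + f_ty)²] = √[3.314² + (2.035 + 2.729)²] = 5.804 kip/in.
Capacity per unit length: r_n/Ω = (1/2.0) × 0.6 × 100 × (0.707 × 0.375) = 7.954 kip/in.
5.804 ≤ 7.954 → adequate.

f_max ≈ 5.8 kip/in; adequate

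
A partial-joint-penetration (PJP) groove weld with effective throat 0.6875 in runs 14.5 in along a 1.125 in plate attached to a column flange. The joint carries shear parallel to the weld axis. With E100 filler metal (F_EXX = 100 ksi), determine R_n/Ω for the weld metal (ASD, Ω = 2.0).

R_n/Ω ≈ 299 kips

Effective throat (given) t_e = 0.6875 in.
A_we = 0.6875 × 14.5 = 9.969 in².
F_nw = 0.6 F_EXX = 60 ksi.
R_n/Ω = (60 × 9.969) / 2.0 = 299.1 kips.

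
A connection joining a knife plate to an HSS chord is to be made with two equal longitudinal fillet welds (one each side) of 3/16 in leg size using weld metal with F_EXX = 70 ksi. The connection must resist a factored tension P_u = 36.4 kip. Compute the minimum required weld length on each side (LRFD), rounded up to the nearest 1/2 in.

L = 4.5 in on each side

Throat t_e = 0.707 × 0.1875 = 0.1326 in.
φr_n = 0.75 × 0.6 × 70 × 0.1326 = 4.176 kip/in.
L_req = P_u / φr_n = 36.4 / 4.176 = 8.717 in total.
Per side: 8.717 / 2 = 4.359 in.
Round up → use L = 4.5 in on each side.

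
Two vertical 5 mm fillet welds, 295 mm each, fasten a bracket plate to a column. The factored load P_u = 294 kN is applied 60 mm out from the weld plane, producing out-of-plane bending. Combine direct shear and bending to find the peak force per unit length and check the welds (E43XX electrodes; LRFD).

E43XX → F_EXX = 430 MPa.
L_w = 2 × 295 = 590 mm; section modulus (unit throat) S = 2 × L²/6 = 29010 mm².
Direct shear f_v = P/L_w = 294×10³/590 = 498.3 N/mm.
Moment M = P × e = 294×10³ × 60 = 17640000 N·mm; bending f_b = M/S = 608.1 N/mm.
f_max = √(f_v² + f_b²) = √(498.3² + 608.1²) = 786.2 N/mm.
φr_n = 0.75 × 0.6 × 430 × (0.707 × 5) = 684 N/mm → NOT adequate.

f_max ≈ 786 N/mm; NOT adequate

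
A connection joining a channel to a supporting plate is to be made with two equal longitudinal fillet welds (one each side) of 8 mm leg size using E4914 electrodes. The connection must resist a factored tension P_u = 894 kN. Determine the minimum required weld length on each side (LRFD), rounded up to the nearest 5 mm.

L = 360 mm on each side

E49XX → F_EXX = 490 MPa.
Throat t_e = 0.707 × 8 = 5.656 mm.
φr_n = 0.75 × 0.6 × 490 × 5.656 × 10⁻³ = 1.247 kN/mm.
L_req = P_u / φr_n = 894 / 1.247 = 716.8 mm total.
Per side: 716.8 / 2 = 358.4 mm.
Round up → use L = 360 mm on each side.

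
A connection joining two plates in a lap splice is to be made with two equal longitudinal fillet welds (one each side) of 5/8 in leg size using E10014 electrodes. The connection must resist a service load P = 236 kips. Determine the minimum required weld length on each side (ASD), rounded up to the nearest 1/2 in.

E100XX → F_EXX = 100 ksi.
Throat t_e = 0.707 × 0.625 = 0.4419 in.
r_n/Ω = (0.6 × 100 × 0.4419) / 2.0 = 13.26 kip/in.
L_req = P / (r_n/Ω) = 236 / 13.26 = 17.8 in total.
Per side: 17.8 / 2 = 8.901 in.
Round up → use L = 9 in on each side.

L = 9 in on each side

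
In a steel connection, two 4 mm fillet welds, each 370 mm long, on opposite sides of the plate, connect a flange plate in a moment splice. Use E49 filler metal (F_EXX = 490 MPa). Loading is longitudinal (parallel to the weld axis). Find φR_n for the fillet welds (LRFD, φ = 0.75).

φR_n ≈ 461 kN

Effective throat t_e = 0.707 × 4 = 2.828 mm.
Total length L = 740 mm; A_we = 2.828 × 740 = 2093 mm².
F_nw = 0.6 F_EXX = 0.6 × 490 = 294 MPa.
φR_n = 0.75 × 294 × 2093 × 10⁻³ = 461.4 kN.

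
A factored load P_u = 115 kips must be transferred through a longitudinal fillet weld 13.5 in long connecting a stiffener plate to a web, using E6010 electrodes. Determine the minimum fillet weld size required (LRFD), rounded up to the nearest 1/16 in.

E60XX → F_EXX = 60 ksi.
Total weld length L = 13.5 in.
Required throat t_e = P_u / (φ × 0.6 F_EXX × L) = 115 / (0.75 × 0.6 × 60 × 13.5) = 0.3155 in.
Required leg w = t_e / 0.707 = 0.4463 in → use 1/2 in.

w = 1/2 in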